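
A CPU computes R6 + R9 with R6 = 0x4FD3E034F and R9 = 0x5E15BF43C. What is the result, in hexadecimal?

Add column by column in base 16, right to left:
  F+C = B carry 1
  4+3+1 = 8
  3+4 = 7
  0+F = F
  E+B = 9 carry 1
  3+5+1 = 9
  D+1 = E
  F+E = D carry 1
  4+5+1 = A

0xADE99F78B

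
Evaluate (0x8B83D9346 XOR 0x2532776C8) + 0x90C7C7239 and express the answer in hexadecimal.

0x13F79757C7

First 0x8B83D9346 XOR 0x2532776C8 = 0xAEB1AE58E.
Add column by column in base 16, right to left:
  E+9 = 7 carry 1
  8+3+1 = C
  5+2 = 7
  E+7 = 5 carry 1
  A+C+1 = 7 carry 1
  1+7+1 = 9
  B+C = 7 carry 1
  E+0+1 = F
  A+9 = 3 carry 1
  final carry 1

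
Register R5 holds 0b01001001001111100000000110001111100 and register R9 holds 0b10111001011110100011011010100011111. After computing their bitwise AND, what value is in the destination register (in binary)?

0b00001001001110100000000010000011100

AND bit by bit (1 only where both bits are 1):
  01001001001111100000000110001111100
& 10111001011110100011011010100011111
= 00001001001110100000000010000011100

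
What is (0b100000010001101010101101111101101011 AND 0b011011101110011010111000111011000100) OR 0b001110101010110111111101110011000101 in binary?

0b100000010001101010101101111101101011 AND 0b011011101110011010111000111011000100 = 0b000000000000001010101000111001000000.
Then OR with 0b001110101010110111111101110011000101.

0b1110101010111111111101111011000101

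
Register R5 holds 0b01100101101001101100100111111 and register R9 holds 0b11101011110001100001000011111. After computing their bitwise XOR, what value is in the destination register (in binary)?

XOR bit by bit (1 where the bits differ):
  01100101101001101100100111111
^ 11101011110001100001000011111
= 10001110011000001101100100000

0b10001110011000001101100100000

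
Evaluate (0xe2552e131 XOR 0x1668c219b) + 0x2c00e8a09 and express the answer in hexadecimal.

0x1203ed4ab3

First 0xe2552e131 XOR 0x1668c219b = 0xf43dec0aa.
Add column by column in base 16, right to left:
  a+9 = 3 carry 1
  a+0+1 = b
  0+a = a
  c+8 = 4 carry 1
  e+e+1 = d carry 1
  d+0+1 = e
  3+0 = 3
  4+c = 0 carry 1
  f+2+1 = 2 carry 1
  final carry 1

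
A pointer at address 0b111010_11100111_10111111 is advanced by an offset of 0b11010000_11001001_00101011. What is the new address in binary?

0b1000010111011000011101010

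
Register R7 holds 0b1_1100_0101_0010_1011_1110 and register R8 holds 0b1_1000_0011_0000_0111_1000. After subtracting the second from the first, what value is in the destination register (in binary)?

Subtract column by column in base 2:
  0-0 → 0
  1-0 → 1
  1-0 → 1
  1-1 → 0
  1-1 → 0
  1-1 → 0
  0-1 → 1 (borrow)
  1-0-1 → 0
  0-0 → 0
  1-0 → 1
  0-0 → 0
  0-0 → 0
  1-1 → 0
  0-1 → 1 (borrow)
  1-0-1 → 0
  0-0 → 0
  0-0 → 0
  0-0 → 0
  1-0 → 1
  1-1 → 0
  1-1 → 0

0b1000010001001000110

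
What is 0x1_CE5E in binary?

Expand each hex digit to 4 bits: 1=0001 C=1100 E=1110 5=0101 E=1110.

0b11100111001011110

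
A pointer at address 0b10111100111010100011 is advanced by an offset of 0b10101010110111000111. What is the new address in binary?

0b101100111110001101010

Add column by column in base 2, right to left:
  1+1 = 0 carry 1
  1+1+1 = 1 carry 1
  0+1+1 = 0 carry 1
  0+0+1 = 1
  0+0 = 0
  1+0 = 1
  0+1 = 1
  1+1 = 0 carry 1
  0+1+1 = 0 carry 1
  1+0+1 = 0 carry 1
  1+1+1 = 1 carry 1
  1+1+1 = 1 carry 1
  0+0+1 = 1
  0+1 = 1
  1+0 = 1
  1+1 = 0 carry 1
  1+0+1 = 0 carry 1
  1+1+1 = 1 carry 1
  0+0+1 = 1
  1+1 = 0 carry 1
  final carry 1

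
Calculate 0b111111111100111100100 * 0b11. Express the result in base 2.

Multiply each base-2 digit by 3, carrying:
  0×3 = 0 → write 0
  0×3 = 0 → write 0
  1×3 = 3 → write 1 carry 1
  0×3+1 = 1 → write 1
  0×3 = 0 → write 0
  1×3 = 3 → write 1 carry 1
  1×3+1 = 4 → write 0 carry 2
  1×3+2 = 5 → write 1 carry 2
  1×3+2 = 5 → write 1 carry 2
  0×3+2 = 2 → write 0 carry 1
  0×3+1 = 1 → write 1
  1×3 = 3 → write 1 carry 1
  1×3+1 = 4 → write 0 carry 2
  1×3+2 = 5 → write 1 carry 2
  1×3+2 = 5 → write 1 carry 2
  1×3+2 = 5 → write 1 carry 2
  1×3+2 = 5 → write 1 carry 2
  1×3+2 = 5 → write 1 carry 2
  1×3+2 = 5 → write 1 carry 2
  1×3+2 = 5 → write 1 carry 2
  1×3+2 = 5 → write 1 carry 2
  remaining carry: 10

0b10111111110110110101100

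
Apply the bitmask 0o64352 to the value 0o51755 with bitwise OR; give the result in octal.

OR each oct digit independently (no carries):
  5|6=7, 1|4=5, 7|3=7, 5|5=5, 5|2=7

0o75757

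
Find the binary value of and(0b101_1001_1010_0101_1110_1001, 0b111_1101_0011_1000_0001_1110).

0b10110010010000000001000

AND bit by bit (1 only where both bits are 1):
  10110011010010111101001
& 11111010011100000011110
= 10110010010000000001000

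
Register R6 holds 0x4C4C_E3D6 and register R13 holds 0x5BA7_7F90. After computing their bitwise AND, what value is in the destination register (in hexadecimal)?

0x48046390

AND each hex digit independently (no carries):
  4&5=4, C&B=8, 4&A=0, C&7=4, E&7=6, 3&F=3, D&9=9, 6&0=0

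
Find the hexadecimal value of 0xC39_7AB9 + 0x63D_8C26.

0x127706DF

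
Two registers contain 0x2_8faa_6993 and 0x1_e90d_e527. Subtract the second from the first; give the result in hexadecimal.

0xa69c846c

Subtract column by column in base 16:
  3-7 → c (borrow)
  9-2-1 → 6
  9-5 → 4
  6-e → 8 (borrow)
  a-d-1 → c (borrow)
  a-0-1 → 9
  f-9 → 6
  8-e → a (borrow)
  2-1-1 → 0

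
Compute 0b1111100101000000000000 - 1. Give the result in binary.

0b1111100100111111111111

The trailing 12 digits are 0, so subtracting 1 borrows through: they become 1 and the next digit up decrements.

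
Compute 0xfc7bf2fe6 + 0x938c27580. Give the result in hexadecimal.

Add column by column in base 16, right to left:
  6+0 = 6
  e+8 = 6 carry 1
  f+5+1 = 5 carry 1
  2+7+1 = a
  f+2 = 1 carry 1
  b+c+1 = 8 carry 1
  7+8+1 = 0 carry 1
  c+3+1 = 0 carry 1
  f+9+1 = 9 carry 1
  final carry 1

0x190081a566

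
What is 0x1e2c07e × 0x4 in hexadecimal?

0x78b01f8

Multiply each base-16 digit by 4, carrying:
  e×4 = 56 → write 8 carry 3
  7×4+3 = 31 → write f carry 1
  0×4+1 = 1 → write 1
  c×4 = 48 → write 0 carry 3
  2×4+3 = 11 → write b
  e×4 = 56 → write 8 carry 3
  1×4+3 = 7 → write 7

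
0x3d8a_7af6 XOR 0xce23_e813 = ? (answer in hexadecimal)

0xf3a992e5

XOR each hex digit independently (no carries):
  3^c=f, d^e=3, 8^2=a, a^3=9, 7^e=9, a^8=2, f^1=e, 6^3=5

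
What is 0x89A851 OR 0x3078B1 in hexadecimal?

0xB9F8F1

OR each hex digit independently (no carries):
  8|3=B, 9|0=9, A|7=F, 8|8=8, 5|B=F, 1|1=1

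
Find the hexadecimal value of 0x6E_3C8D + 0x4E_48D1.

Add column by column in base 16, right to left:
  D+1 = E
  8+D = 5 carry 1
  C+8+1 = 5 carry 1
  3+4+1 = 8
  E+E = C carry 1
  6+4+1 = B

0xBC855E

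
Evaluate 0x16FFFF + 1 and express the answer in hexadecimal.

The trailing 4 digits are F (max in base 16), so adding 1 cascades: they roll to 0 and the next digit up increments.

0x170000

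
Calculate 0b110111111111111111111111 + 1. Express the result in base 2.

The trailing 21 digits are 1 (max in base 2), so adding 1 cascades: they roll to 0 and the next digit up increments.

0b111000000000000000000000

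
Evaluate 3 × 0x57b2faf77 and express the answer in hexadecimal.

Multiply each base-16 digit by 3, carrying:
  7×3 = 21 → write 5 carry 1
  7×3+1 = 22 → write 6 carry 1
  f×3+1 = 46 → write e carry 2
  a×3+2 = 32 → write 0 carry 2
  f×3+2 = 47 → write f carry 2
  2×3+2 = 8 → write 8
  b×3 = 33 → write 1 carry 2
  7×3+2 = 23 → write 7 carry 1
  5×3+1 = 16 → write 0 carry 1
  remaining carry: 1

0x10718f0e65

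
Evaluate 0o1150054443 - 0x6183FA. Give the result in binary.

0o1150054443 = 0b1001101000000101100100100011 in binary.
0x6183FA = 0b11000011000001111111010 in binary.
Subtract column by column in base 2:
  1-0 → 1
  1-1 → 0
  0-0 → 0
  0-1 → 1 (borrow)
  0-1-1 → 0 (borrow)
  1-1-1 → 1 (borrow)
  0-1-1 → 0 (borrow)
  0-1-1 → 0 (borrow)
  1-1-1 → 1 (borrow)
  0-1-1 → 0 (borrow)
  0-0-1 → 1 (borrow)
  1-0-1 → 0
  1-0 → 1
  0-0 → 0
  1-0 → 1
  0-1 → 1 (borrow)
  0-1-1 → 0 (borrow)
  0-0-1 → 1 (borrow)
  0-0-1 → 1 (borrow)
  0-0-1 → 1 (borrow)
  0-0-1 → 1 (borrow)
  1-1-1 → 1 (borrow)
  0-1-1 → 0 (borrow)
  1-0-1 → 0
  1-0 → 1
  0-0 → 0
  0-0 → 0
  1-0 → 1

0b1001001111101101010100101001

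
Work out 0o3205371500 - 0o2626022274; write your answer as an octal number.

0o357347204

Subtract column by column in base 8:
  0-4 → 4 (borrow)
  0-7-1 → 0 (borrow)
  5-2-1 → 2
  1-2 → 7 (borrow)
  7-2-1 → 4
  3-0 → 3
  5-6 → 7 (borrow)
  0-2-1 → 5 (borrow)
  2-6-1 → 3 (borrow)
  3-2-1 → 0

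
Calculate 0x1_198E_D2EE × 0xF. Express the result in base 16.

Multiply each base-16 digit by 15, carrying:
  E×15 = 210 → write 2 carry 13
  E×15+13 = 223 → write F carry 13
  2×15+13 = 43 → write B carry 2
  D×15+2 = 197 → write 5 carry 12
  E×15+12 = 222 → write E carry 13
  8×15+13 = 133 → write 5 carry 8
  9×15+8 = 143 → write F carry 8
  1×15+8 = 23 → write 7 carry 1
  1×15+1 = 16 → write 0 carry 1
  remaining carry: 1

0x107F5E5BF2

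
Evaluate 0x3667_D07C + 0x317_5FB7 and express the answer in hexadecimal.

0x397F3033

Add column by column in base 16, right to left:
  C+7 = 3 carry 1
  7+B+1 = 3 carry 1
  0+F+1 = 0 carry 1
  D+5+1 = 3 carry 1
  7+7+1 = F
  6+1 = 7
  6+3 = 9
  3+0 = 3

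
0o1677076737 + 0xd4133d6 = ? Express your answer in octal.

0o3417330665

0xd4133d6 = 0o1520231726 in octal.
Add column by column in base 8, right to left:
  7+6 = 5 carry 1
  3+2+1 = 6
  7+7 = 6 carry 1
  6+1+1 = 0 carry 1
  7+3+1 = 3 carry 1
  0+2+1 = 3
  7+0 = 7
  7+2 = 1 carry 1
  6+5+1 = 4 carry 1
  1+1+1 = 3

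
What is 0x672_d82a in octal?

Expand each hex digit to 4 bits: 6=0110 7=0111 2=0010 d=1101 8=1000 2=0010 a=1010.
Group the bits in threes: 110 011 100 101 101 100 000 101 010 → 634554052.

0o634554052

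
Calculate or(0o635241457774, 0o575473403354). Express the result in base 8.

0o775673457774

OR each oct digit independently (no carries):
  6|5=7, 3|7=7, 5|5=5, 2|4=6, 4|7=7, 1|3=3, 4|4=4, 5|0=5, 7|3=7, 7|3=7, 7|5=7, 4|4=4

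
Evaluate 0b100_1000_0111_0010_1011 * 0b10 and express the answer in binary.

0b10010000111001010110

Multiply each base-2 digit by 2, carrying:
  1×2 = 2 → write 0 carry 1
  1×2+1 = 3 → write 1 carry 1
  0×2+1 = 1 → write 1
  1×2 = 2 → write 0 carry 1
  0×2+1 = 1 → write 1
  1×2 = 2 → write 0 carry 1
  0×2+1 = 1 → write 1
  0×2 = 0 → write 0
  1×2 = 2 → write 0 carry 1
  1×2+1 = 3 → write 1 carry 1
  1×2+1 = 3 → write 1 carry 1
  0×2+1 = 1 → write 1
  0×2 = 0 → write 0
  0×2 = 0 → write 0
  0×2 = 0 → write 0
  1×2 = 2 → write 0 carry 1
  0×2+1 = 1 → write 1
  0×2 = 0 → write 0
  1×2 = 2 → write 0 carry 1
  remaining carry: 1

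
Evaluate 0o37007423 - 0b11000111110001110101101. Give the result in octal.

0o6025546

0b11000111110001110101101 = 0o30761655 in octal.
Subtract column by column in base 8:
  3-5 → 6 (borrow)
  2-5-1 → 4 (borrow)
  4-6-1 → 5 (borrow)
  7-1-1 → 5
  0-6 → 2 (borrow)
  0-7-1 → 0 (borrow)
  7-0-1 → 6
  3-3 → 0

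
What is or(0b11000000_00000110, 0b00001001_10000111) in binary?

0b1100100110000111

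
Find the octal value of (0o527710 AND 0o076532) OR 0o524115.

0o527710 AND 0o076532 = 0o026510.
Then OR with 0o524115.

0o526515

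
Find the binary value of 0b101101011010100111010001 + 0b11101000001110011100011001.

Add column by column in base 2, right to left:
  1+1 = 0 carry 1
  0+0+1 = 1
  0+0 = 0
  0+1 = 1
  1+1 = 0 carry 1
  0+0+1 = 1
  1+0 = 1
  1+0 = 1
  1+1 = 0 carry 1
  0+1+1 = 0 carry 1
  0+1+1 = 0 carry 1
  1+0+1 = 0 carry 1
  0+0+1 = 1
  1+1 = 0 carry 1
  0+1+1 = 0 carry 1
  1+1+1 = 1 carry 1
  1+0+1 = 0 carry 1
  0+0+1 = 1
  1+0 = 1
  0+0 = 0
  1+0 = 1
  1+1 = 0 carry 1
  0+0+1 = 1
  1+1 = 0 carry 1
  0+1+1 = 0 carry 1
  0+1+1 = 0 carry 1
  final carry 1

0b100010101101001000011101010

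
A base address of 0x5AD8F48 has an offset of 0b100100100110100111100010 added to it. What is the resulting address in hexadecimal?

0x63FF92A

0b100100100110100111100010 = 0x9269E2 in hexadecimal.
Add column by column in base 16, right to left:
  8+2 = A
  4+E = 2 carry 1
  F+9+1 = 9 carry 1
  8+6+1 = F
  D+2 = F
  A+9 = 3 carry 1
  5+0+1 = 6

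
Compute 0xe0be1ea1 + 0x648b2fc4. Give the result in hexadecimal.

0x145494e65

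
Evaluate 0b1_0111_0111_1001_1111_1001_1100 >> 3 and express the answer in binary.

0b1011101111001111110011

Right shift by 3: drop the 3 least-significant bits.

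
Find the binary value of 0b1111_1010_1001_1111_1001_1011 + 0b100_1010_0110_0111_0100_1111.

Add column by column in base 2, right to left:
  1+1 = 0 carry 1
  1+1+1 = 1 carry 1
  0+1+1 = 0 carry 1
  1+1+1 = 1 carry 1
  1+0+1 = 0 carry 1
  0+0+1 = 1
  0+1 = 1
  1+0 = 1
  1+1 = 0 carry 1
  1+1+1 = 1 carry 1
  1+1+1 = 1 carry 1
  1+0+1 = 0 carry 1
  1+0+1 = 0 carry 1
  0+1+1 = 0 carry 1
  0+1+1 = 0 carry 1
  1+0+1 = 0 carry 1
  0+0+1 = 1
  1+1 = 0 carry 1
  0+0+1 = 1
  1+1 = 0 carry 1
  1+0+1 = 0 carry 1
  1+0+1 = 0 carry 1
  1+1+1 = 1 carry 1
  1+0+1 = 0 carry 1
  final carry 1

0b1010001010000011011101010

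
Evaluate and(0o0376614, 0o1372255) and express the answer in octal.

AND each oct digit independently (no carries):
  0&1=0, 3&3=3, 7&7=7, 6&2=2, 6&2=2, 1&5=1, 4&5=4

0o0372214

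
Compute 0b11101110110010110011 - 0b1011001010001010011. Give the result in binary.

Subtract column by column in base 2:
  1-1 → 0
  1-1 → 0
  0-0 → 0
  0-0 → 0
  1-1 → 0
  1-0 → 1
  0-1 → 1 (borrow)
  1-0-1 → 0
  0-0 → 0
  0-0 → 0
  1-1 → 0
  1-0 → 1
  0-1 → 1 (borrow)
  1-0-1 → 0
  1-0 → 1
  1-1 → 0
  0-1 → 1 (borrow)
  1-0-1 → 0
  1-1 → 0
  1-0 → 1

0b10010101100001100000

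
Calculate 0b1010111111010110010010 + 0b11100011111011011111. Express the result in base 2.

0b1110100011010001110001

Add column by column in base 2, right to left:
  0+1 = 1
  1+1 = 0 carry 1
  0+1+1 = 0 carry 1
  0+1+1 = 0 carry 1
  1+1+1 = 1 carry 1
  0+0+1 = 1
  0+1 = 1
  1+1 = 0 carry 1
  1+0+1 = 0 carry 1
  0+1+1 = 0 carry 1
  1+1+1 = 1 carry 1
  0+1+1 = 0 carry 1
  1+1+1 = 1 carry 1
  1+1+1 = 1 carry 1
  1+0+1 = 0 carry 1
  1+0+1 = 0 carry 1
  1+0+1 = 0 carry 1
  1+1+1 = 1 carry 1
  0+1+1 = 0 carry 1
  1+1+1 = 1 carry 1
  0+0+1 = 1
  1+0 = 1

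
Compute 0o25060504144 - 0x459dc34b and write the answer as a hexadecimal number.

0o25060504144 = 0xa8c28864 in hexadecimal.
Subtract column by column in base 16:
  4-b → 9 (borrow)
  6-4-1 → 1
  8-3 → 5
  8-c → c (borrow)
  2-d-1 → 4 (borrow)
  c-9-1 → 2
  8-5 → 3
  a-4 → 6

0x6324c519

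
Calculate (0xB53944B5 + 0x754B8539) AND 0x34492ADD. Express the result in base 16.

Add column by column in base 16, right to left:
  5+9 = E
  B+3 = E
  4+5 = 9
  4+8 = C
  9+B = 4 carry 1
  3+4+1 = 8
  5+5 = A
  B+7 = 2 carry 1
  final carry 1
Sum = 0x12A84C9EE; now AND with 0x34492ADD:
  1&0=0, 2&3=2, A&4=0, 8&4=0, 4&9=0, C&2=0, 9&A=8, E&D=C, E&D=C

0x200008CC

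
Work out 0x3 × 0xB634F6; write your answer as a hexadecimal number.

Multiply each base-16 digit by 3, carrying:
  6×3 = 18 → write 2 carry 1
  F×3+1 = 46 → write E carry 2
  4×3+2 = 14 → write E
  3×3 = 9 → write 9
  6×3 = 18 → write 2 carry 1
  B×3+1 = 34 → write 2 carry 2
  remaining carry: 2

0x2229EE2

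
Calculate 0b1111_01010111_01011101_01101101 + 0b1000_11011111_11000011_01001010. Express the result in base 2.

Add column by column in base 2, right to left:
  1+0 = 1
  0+1 = 1
  1+0 = 1
  1+1 = 0 carry 1
  0+0+1 = 1
  1+0 = 1
  1+1 = 0 carry 1
  0+0+1 = 1
  1+1 = 0 carry 1
  0+1+1 = 0 carry 1
  1+0+1 = 0 carry 1
  1+0+1 = 0 carry 1
  1+0+1 = 0 carry 1
  0+0+1 = 1
  1+1 = 0 carry 1
  0+1+1 = 0 carry 1
  1+1+1 = 1 carry 1
  1+1+1 = 1 carry 1
  1+1+1 = 1 carry 1
  0+1+1 = 0 carry 1
  1+1+1 = 1 carry 1
  0+0+1 = 1
  1+1 = 0 carry 1
  0+1+1 = 0 carry 1
  1+0+1 = 0 carry 1
  1+0+1 = 0 carry 1
  1+0+1 = 0 carry 1
  1+1+1 = 1 carry 1
  final carry 1

0b11000001101110010000010110111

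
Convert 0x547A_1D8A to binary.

0b1010100011110100001110110001010

Expand each hex digit to 4 bits: 5=0101 4=0100 7=0111 A=1010 1=0001 D=1101 8=1000 A=1010.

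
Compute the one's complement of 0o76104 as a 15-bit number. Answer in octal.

Each oct digit d becomes 7−d:
  7→0, 6→1, 1→6, 0→7, 4→3

0o01673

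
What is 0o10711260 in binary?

0b1000111001001010110000

Each octal digit is 3 bits: 1=001 0=000 7=111 1=001 1=001 2=010 6=110 0=000.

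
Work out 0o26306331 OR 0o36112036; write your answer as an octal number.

0o36316337

OR each oct digit independently (no carries):
  2|3=3, 6|6=6, 3|1=3, 0|1=1, 6|2=6, 3|0=3, 3|3=3, 1|6=7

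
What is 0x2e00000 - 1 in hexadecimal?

0x2dfffff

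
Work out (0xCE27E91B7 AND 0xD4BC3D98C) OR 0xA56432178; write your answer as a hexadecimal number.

0xE5643B1FC

0xCE27E91B7 AND 0xD4BC3D98C = 0xC42429184.
Then OR with 0xA56432178.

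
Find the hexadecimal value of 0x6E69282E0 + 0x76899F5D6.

Add column by column in base 16, right to left:
  0+6 = 6
  E+D = B carry 1
  2+5+1 = 8
  8+F = 7 carry 1
  2+9+1 = C
  9+9 = 2 carry 1
  6+8+1 = F
  E+6 = 4 carry 1
  6+7+1 = E

0xE4F2C78B6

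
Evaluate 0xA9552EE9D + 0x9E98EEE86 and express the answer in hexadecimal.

Add column by column in base 16, right to left:
  D+6 = 3 carry 1
  9+8+1 = 2 carry 1
  E+E+1 = D carry 1
  E+E+1 = D carry 1
  2+E+1 = 1 carry 1
  5+8+1 = E
  5+9 = E
  9+E = 7 carry 1
  A+9+1 = 4 carry 1
  final carry 1

0x147EE1DD23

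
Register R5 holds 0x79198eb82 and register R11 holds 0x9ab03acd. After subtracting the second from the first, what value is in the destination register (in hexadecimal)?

Subtract column by column in base 16:
  2-d → 5 (borrow)
  8-c-1 → b (borrow)
  b-a-1 → 0
  e-3 → b
  8-0 → 8
  9-b → e (borrow)
  1-a-1 → 6 (borrow)
  9-9-1 → f (borrow)
  7-0-1 → 6

0x6f6e8b0b5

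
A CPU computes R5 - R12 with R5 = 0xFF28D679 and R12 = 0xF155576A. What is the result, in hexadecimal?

0xDD37F0F

Subtract column by column in base 16:
  9-A → F (borrow)
  7-6-1 → 0
  6-7 → F (borrow)
  D-5-1 → 7
  8-5 → 3
  2-5 → D (borrow)
  F-1-1 → D
  F-F → 0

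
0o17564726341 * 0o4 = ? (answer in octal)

Multiply each base-8 digit by 4, carrying:
  1×4 = 4 → write 4
  4×4 = 16 → write 0 carry 2
  3×4+2 = 14 → write 6 carry 1
  6×4+1 = 25 → write 1 carry 3
  2×4+3 = 11 → write 3 carry 1
  7×4+1 = 29 → write 5 carry 3
  4×4+3 = 19 → write 3 carry 2
  6×4+2 = 26 → write 2 carry 3
  5×4+3 = 23 → write 7 carry 2
  7×4+2 = 30 → write 6 carry 3
  1×4+3 = 7 → write 7

0o76723531604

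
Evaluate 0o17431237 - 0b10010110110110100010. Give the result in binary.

0b1101001100010011111101

0o17431237 = 0b1111100011001010011111 in binary.
Subtract column by column in base 2:
  1-0 → 1
  1-1 → 0
  1-0 → 1
  1-0 → 1
  1-0 → 1
  0-1 → 1 (borrow)
  0-0-1 → 1 (borrow)
  1-1-1 → 1 (borrow)
  0-1-1 → 0 (borrow)
  1-0-1 → 0
  0-1 → 1 (borrow)
  0-1-1 → 0 (borrow)
  1-0-1 → 0
  1-1 → 0
  0-1 → 1 (borrow)
  0-0-1 → 1 (borrow)
  0-1-1 → 0 (borrow)
  1-0-1 → 0
  1-0 → 1
  1-1 → 0
  1-0 → 1
  1-0 → 1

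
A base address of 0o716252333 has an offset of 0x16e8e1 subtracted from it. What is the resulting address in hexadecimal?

0x7226bfa

0o716252333 = 0x73954db in hexadecimal.
Subtract column by column in base 16:
  b-1 → a
  d-e → f (borrow)
  4-8-1 → b (borrow)
  5-e-1 → 6 (borrow)
  9-6-1 → 2
  3-1 → 2
  7-0 → 7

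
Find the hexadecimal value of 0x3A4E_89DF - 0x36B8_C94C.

0x395C093

Subtract column by column in base 16:
  F-C → 3
  D-4 → 9
  9-9 → 0
  8-C → C (borrow)
  E-8-1 → 5
  4-B → 9 (borrow)
  A-6-1 → 3
  3-3 → 0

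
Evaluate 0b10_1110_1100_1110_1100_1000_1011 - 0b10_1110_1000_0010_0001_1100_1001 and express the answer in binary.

Subtract column by column in base 2:
  1-1 → 0
  1-0 → 1
  0-0 → 0
  1-1 → 0
  0-0 → 0
  0-0 → 0
  0-1 → 1 (borrow)
  1-1-1 → 1 (borrow)
  0-1-1 → 0 (borrow)
  0-0-1 → 1 (borrow)
  1-0-1 → 0
  1-0 → 1
  0-0 → 0
  1-1 → 0
  1-0 → 1
  1-0 → 1
  0-0 → 0
  0-0 → 0
  1-0 → 1
  1-1 → 0
  0-0 → 0
  1-1 → 0
  1-1 → 0
  1-1 → 0
  0-0 → 0
  1-1 → 0

0b1001100101011000010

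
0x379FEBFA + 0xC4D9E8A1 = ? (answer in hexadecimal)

0xFC79D49B

Add column by column in base 16, right to left:
  A+1 = B
  F+A = 9 carry 1
  B+8+1 = 4 carry 1
  E+E+1 = D carry 1
  F+9+1 = 9 carry 1
  9+D+1 = 7 carry 1
  7+4+1 = C
  3+C = F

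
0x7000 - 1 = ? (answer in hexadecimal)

0x6FFF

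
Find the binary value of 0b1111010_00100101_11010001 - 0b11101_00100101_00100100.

0b10111010000000010101101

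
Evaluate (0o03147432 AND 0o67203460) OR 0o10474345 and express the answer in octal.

0o03147432 AND 0o67203460 = 0o03003420.
Then OR with 0o10474345.

0o13477765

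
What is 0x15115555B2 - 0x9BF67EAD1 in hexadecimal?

0xB51ED6AE1

Subtract column by column in base 16:
  2-1 → 1
  B-D → E (borrow)
  5-A-1 → A (borrow)
  5-E-1 → 6 (borrow)
  5-7-1 → D (borrow)
  5-6-1 → E (borrow)
  1-F-1 → 1 (borrow)
  1-B-1 → 5 (borrow)
  5-9-1 → B (borrow)
  1-0-1 → 0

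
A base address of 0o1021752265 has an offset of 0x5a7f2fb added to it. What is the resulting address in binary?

0o1021752265 = 0b1000010001111101010010110101 in binary.
0x5a7f2fb = 0b101101001111111001011111011 in binary.
Add column by column in base 2, right to left:
  1+1 = 0 carry 1
  0+1+1 = 0 carry 1
  1+0+1 = 0 carry 1
  0+1+1 = 0 carry 1
  1+1+1 = 1 carry 1
  1+1+1 = 1 carry 1
  0+1+1 = 0 carry 1
  1+1+1 = 1 carry 1
  0+0+1 = 1
  0+1 = 1
  1+0 = 1
  0+0 = 0
  1+1 = 0 carry 1
  0+1+1 = 0 carry 1
  1+1+1 = 1 carry 1
  1+1+1 = 1 carry 1
  1+1+1 = 1 carry 1
  1+1+1 = 1 carry 1
  1+1+1 = 1 carry 1
  0+0+1 = 1
  0+0 = 0
  0+1 = 1
  1+0 = 1
  0+1 = 1
  0+1 = 1
  0+0 = 0
  0+1 = 1
  1+0 = 1

0b1101111011111100011110110000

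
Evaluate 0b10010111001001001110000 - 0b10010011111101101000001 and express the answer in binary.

Subtract column by column in base 2:
  0-1 → 1 (borrow)
  0-0-1 → 1 (borrow)
  0-0-1 → 1 (borrow)
  0-0-1 → 1 (borrow)
  1-0-1 → 0
  1-0 → 1
  1-1 → 0
  0-0 → 0
  0-1 → 1 (borrow)
  1-1-1 → 1 (borrow)
  0-0-1 → 1 (borrow)
  0-1-1 → 0 (borrow)
  1-1-1 → 1 (borrow)
  0-1-1 → 0 (borrow)
  0-1-1 → 0 (borrow)
  1-1-1 → 1 (borrow)
  1-1-1 → 1 (borrow)
  1-0-1 → 0
  0-0 → 0
  1-1 → 0
  0-0 → 0
  0-0 → 0
  1-1 → 0

0b11001011100101111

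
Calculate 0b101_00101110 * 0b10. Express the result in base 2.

Multiply each base-2 digit by 2, carrying:
  0×2 = 0 → write 0
  1×2 = 2 → write 0 carry 1
  1×2+1 = 3 → write 1 carry 1
  1×2+1 = 3 → write 1 carry 1
  0×2+1 = 1 → write 1
  1×2 = 2 → write 0 carry 1
  0×2+1 = 1 → write 1
  0×2 = 0 → write 0
  1×2 = 2 → write 0 carry 1
  0×2+1 = 1 → write 1
  1×2 = 2 → write 0 carry 1
  remaining carry: 1

0b101001011100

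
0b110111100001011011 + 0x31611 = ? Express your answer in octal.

0o1507154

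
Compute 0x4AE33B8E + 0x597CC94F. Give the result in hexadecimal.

0xA46004DD

Add column by column in base 16, right to left:
  E+F = D carry 1
  8+4+1 = D
  B+9 = 4 carry 1
  3+C+1 = 0 carry 1
  3+C+1 = 0 carry 1
  E+7+1 = 6 carry 1
  A+9+1 = 4 carry 1
  4+5+1 = A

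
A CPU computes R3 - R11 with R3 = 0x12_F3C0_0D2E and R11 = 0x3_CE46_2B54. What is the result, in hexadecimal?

Subtract column by column in base 16:
  E-4 → A
  2-5 → D (borrow)
  D-B-1 → 1
  0-2 → E (borrow)
  0-6-1 → 9 (borrow)
  C-4-1 → 7
  3-E → 5 (borrow)
  F-C-1 → 2
  2-3 → F (borrow)
  1-0-1 → 0

0xF2579E1DA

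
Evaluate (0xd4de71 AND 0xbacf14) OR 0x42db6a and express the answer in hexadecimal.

0xd2df7a

0xd4de71 AND 0xbacf14 = 0x90ce10.
Then OR with 0x42db6a.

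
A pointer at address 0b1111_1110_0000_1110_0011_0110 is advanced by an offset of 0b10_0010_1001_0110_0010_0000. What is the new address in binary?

0b1001000001010010001010110

Add column by column in base 2, right to left:
  0+0 = 0
  1+0 = 1
  1+0 = 1
  0+0 = 0
  1+0 = 1
  1+1 = 0 carry 1
  0+0+1 = 1
  0+0 = 0
  0+0 = 0
  1+1 = 0 carry 1
  1+1+1 = 1 carry 1
  1+0+1 = 0 carry 1
  0+1+1 = 0 carry 1
  0+0+1 = 1
  0+0 = 0
  0+1 = 1
  0+0 = 0
  1+1 = 0 carry 1
  1+0+1 = 0 carry 1
  1+0+1 = 0 carry 1
  1+0+1 = 0 carry 1
  1+1+1 = 1 carry 1
  1+0+1 = 0 carry 1
  1+0+1 = 0 carry 1
  final carry 1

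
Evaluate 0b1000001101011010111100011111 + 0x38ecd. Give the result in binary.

0b1000001110010011110111101100

0x38ecd = 0b111000111011001101 in binary.
Add column by column in base 2, right to left:
  1+1 = 0 carry 1
  1+0+1 = 0 carry 1
  1+1+1 = 1 carry 1
  1+1+1 = 1 carry 1
  1+0+1 = 0 carry 1
  0+0+1 = 1
  0+1 = 1
  0+1 = 1
  1+0 = 1
  1+1 = 0 carry 1
  1+1+1 = 1 carry 1
  1+1+1 = 1 carry 1
  0+0+1 = 1
  1+0 = 1
  0+0 = 0
  1+1 = 0 carry 1
  1+1+1 = 1 carry 1
  0+1+1 = 0 carry 1
  1+0+1 = 0 carry 1
  0+0+1 = 1
  1+0 = 1
  1+0 = 1
  0+0 = 0
  0+0 = 0
  0+0 = 0
  0+0 = 0
  0+0 = 0
  1+0 = 1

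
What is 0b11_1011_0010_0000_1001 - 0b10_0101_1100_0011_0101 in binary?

0b10101010111010100

Subtract column by column in base 2:
  1-1 → 0
  0-0 → 0
  0-1 → 1 (borrow)
  1-0-1 → 0
  0-1 → 1 (borrow)
  0-1-1 → 0 (borrow)
  0-0-1 → 1 (borrow)
  0-0-1 → 1 (borrow)
  0-0-1 → 1 (borrow)
  1-0-1 → 0
  0-1 → 1 (borrow)
  0-1-1 → 0 (borrow)
  1-1-1 → 1 (borrow)
  1-0-1 → 0
  0-1 → 1 (borrow)
  1-0-1 → 0
  1-0 → 1
  1-1 → 0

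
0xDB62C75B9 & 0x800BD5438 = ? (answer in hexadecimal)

0x8002C5438

AND each hex digit independently (no carries):
  D&8=8, B&0=0, 6&0=0, 2&B=2, C&D=C, 7&5=5, 5&4=4, B&3=3, 9&8=8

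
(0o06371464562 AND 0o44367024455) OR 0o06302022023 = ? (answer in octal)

0o06371464562 AND 0o44367024455 = 0o04361024440.
Then OR with 0o06302022023.

0o6363026463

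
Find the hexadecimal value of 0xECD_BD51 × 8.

0x766DEA88

Multiply each base-16 digit by 8, carrying:
  1×8 = 8 → write 8
  5×8 = 40 → write 8 carry 2
  D×8+2 = 106 → write A carry 6
  B×8+6 = 94 → write E carry 5
  D×8+5 = 109 → write D carry 6
  C×8+6 = 102 → write 6 carry 6
  E×8+6 = 118 → write 6 carry 7
  remaining carry: 7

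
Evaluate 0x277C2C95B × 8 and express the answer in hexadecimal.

0x13BE164AD8

Multiply each base-16 digit by 8, carrying:
  B×8 = 88 → write 8 carry 5
  5×8+5 = 45 → write D carry 2
  9×8+2 = 74 → write A carry 4
  C×8+4 = 100 → write 4 carry 6
  2×8+6 = 22 → write 6 carry 1
  C×8+1 = 97 → write 1 carry 6
  7×8+6 = 62 → write E carry 3
  7×8+3 = 59 → write B carry 3
  2×8+3 = 19 → write 3 carry 1
  remaining carry: 1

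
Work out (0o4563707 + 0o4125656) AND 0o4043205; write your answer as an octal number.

0o1005

Add column by column in base 8, right to left:
  7+6 = 5 carry 1
  0+5+1 = 6
  7+6 = 5 carry 1
  3+5+1 = 1 carry 1
  6+2+1 = 1 carry 1
  5+1+1 = 7
  4+4 = 0 carry 1
  final carry 1
Sum = 0o10711565; now AND with 0o4043205:
  1&0=0, 0&4=0, 7&0=0, 1&4=0, 1&3=1, 5&2=0, 6&0=0, 5&5=5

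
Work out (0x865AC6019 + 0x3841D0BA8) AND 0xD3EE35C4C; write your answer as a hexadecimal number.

0x928C14840

Add column by column in base 16, right to left:
  9+8 = 1 carry 1
  1+A+1 = C
  0+B = B
  6+0 = 6
  C+D = 9 carry 1
  A+1+1 = C
  5+4 = 9
  6+8 = E
  8+3 = B
Sum = 0xBE9C96BC1; now AND with 0xD3EE35C4C:
  B&D=9, E&3=2, 9&E=8, C&E=C, 9&3=1, 6&5=4, B&C=8, C&4=4, 1&C=0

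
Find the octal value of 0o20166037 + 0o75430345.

0o115616404

Add column by column in base 8, right to left:
  7+5 = 4 carry 1
  3+4+1 = 0 carry 1
  0+3+1 = 4
  6+0 = 6
  6+3 = 1 carry 1
  1+4+1 = 6
  0+5 = 5
  2+7 = 1 carry 1
  final carry 1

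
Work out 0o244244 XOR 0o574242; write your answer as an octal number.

XOR each oct digit independently (no carries):
  2^5=7, 4^7=3, 4^4=0, 2^2=0, 4^4=0, 4^2=6

0o730006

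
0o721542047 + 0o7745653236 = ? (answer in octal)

Add column by column in base 8, right to left:
  7+6 = 5 carry 1
  4+3+1 = 0 carry 1
  0+2+1 = 3
  2+3 = 5
  4+5 = 1 carry 1
  5+6+1 = 4 carry 1
  1+5+1 = 7
  2+4 = 6
  7+7 = 6 carry 1
  0+7+1 = 0 carry 1
  final carry 1

0o10667415305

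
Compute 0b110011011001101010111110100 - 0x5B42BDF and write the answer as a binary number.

0b101110001010101000010101

0x5B42BDF = 0b101101101000010101111011111 in binary.
Subtract column by column in base 2:
  0-1 → 1 (borrow)
  0-1-1 → 0 (borrow)
  1-1-1 → 1 (borrow)
  0-1-1 → 0 (borrow)
  1-1-1 → 1 (borrow)
  1-0-1 → 0
  1-1 → 0
  1-1 → 0
  1-1 → 0
  0-1 → 1 (borrow)
  1-0-1 → 0
  0-1 → 1 (borrow)
  1-0-1 → 0
  0-1 → 1 (borrow)
  1-0-1 → 0
  1-0 → 1
  0-0 → 0
  0-0 → 0
  1-1 → 0
  1-0 → 1
  0-1 → 1 (borrow)
  1-1-1 → 1 (borrow)
  1-0-1 → 0
  0-1 → 1 (borrow)
  0-1-1 → 0 (borrow)
  1-0-1 → 0
  1-1 → 0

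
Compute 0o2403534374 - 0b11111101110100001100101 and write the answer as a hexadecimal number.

0x138fd097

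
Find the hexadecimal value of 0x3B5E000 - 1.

0x3B5DFFF

The trailing 3 digits are 0, so subtracting 1 borrows through: they become F and the next digit up decrements.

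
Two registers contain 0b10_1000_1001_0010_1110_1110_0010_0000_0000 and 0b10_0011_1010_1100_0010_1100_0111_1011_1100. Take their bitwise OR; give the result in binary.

OR bit by bit (1 where either bit is 1):
  1010001001001011101110001000000000
| 1000111010110000101100011110111100
= 1010111011111011101110011110111100

0b1010111011111011101110011110111100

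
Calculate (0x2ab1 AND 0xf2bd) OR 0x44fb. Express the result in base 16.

0x2ab1 AND 0xf2bd = 0x22b1.
Then OR with 0x44fb.

0x66fb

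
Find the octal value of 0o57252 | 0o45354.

OR each oct digit independently (no carries):
  5|4=5, 7|5=7, 2|3=3, 5|5=5, 2|4=6

0o57356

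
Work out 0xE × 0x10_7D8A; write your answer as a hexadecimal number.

Multiply each base-16 digit by 14, carrying:
  A×14 = 140 → write C carry 8
  8×14+8 = 120 → write 8 carry 7
  D×14+7 = 189 → write D carry 11
  7×14+11 = 109 → write D carry 6
  0×14+6 = 6 → write 6
  1×14 = 14 → write E

0xE6DD8C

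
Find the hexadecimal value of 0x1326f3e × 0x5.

0x5fc2c36

Multiply each base-16 digit by 5, carrying:
  e×5 = 70 → write 6 carry 4
  3×5+4 = 19 → write 3 carry 1
  f×5+1 = 76 → write c carry 4
  6×5+4 = 34 → write 2 carry 2
  2×5+2 = 12 → write c
  3×5 = 15 → write f
  1×5 = 5 → write 5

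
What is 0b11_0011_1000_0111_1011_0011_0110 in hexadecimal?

Group the bits into nibbles: 0011 0011 1000 0111 1011 0011 0110 → 3387b36.

0x3387b36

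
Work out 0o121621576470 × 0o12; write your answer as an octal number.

Multiply each base-8 digit by 10, carrying:
  0×10 = 0 → write 0
  7×10 = 70 → write 6 carry 8
  4×10+8 = 48 → write 0 carry 6
  6×10+6 = 66 → write 2 carry 8
  7×10+8 = 78 → write 6 carry 9
  5×10+9 = 59 → write 3 carry 7
  1×10+7 = 17 → write 1 carry 2
  2×10+2 = 22 → write 6 carry 2
  6×10+2 = 62 → write 6 carry 7
  1×10+7 = 17 → write 1 carry 2
  2×10+2 = 22 → write 6 carry 2
  1×10+2 = 12 → write 4 carry 1
  remaining carry: 1

0o1461661362060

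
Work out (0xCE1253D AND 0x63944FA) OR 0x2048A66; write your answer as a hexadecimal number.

0xCE1253D AND 0x63944FA = 0x4210438.
Then OR with 0x2048A66.

0x6258E7E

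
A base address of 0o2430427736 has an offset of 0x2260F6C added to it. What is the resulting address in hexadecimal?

0x16883F4A

0o2430427736 = 0x14622FDE in hexadecimal.
Add column by column in base 16, right to left:
  E+C = A carry 1
  D+6+1 = 4 carry 1
  F+F+1 = F carry 1
  2+0+1 = 3
  2+6 = 8
  6+2 = 8
  4+2 = 6
  1+0 = 1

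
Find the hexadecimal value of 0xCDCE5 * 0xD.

Multiply each base-16 digit by 13, carrying:
  5×13 = 65 → write 1 carry 4
  E×13+4 = 186 → write A carry 11
  C×13+11 = 167 → write 7 carry 10
  D×13+10 = 179 → write 3 carry 11
  C×13+11 = 167 → write 7 carry 10
  remaining carry: A

0xA737A1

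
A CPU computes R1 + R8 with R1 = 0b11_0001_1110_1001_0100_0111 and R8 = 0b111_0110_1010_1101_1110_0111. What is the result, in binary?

0b101010001001011100101110

Add column by column in base 2, right to left:
  1+1 = 0 carry 1
  1+1+1 = 1 carry 1
  1+1+1 = 1 carry 1
  0+0+1 = 1
  0+0 = 0
  0+1 = 1
  1+1 = 0 carry 1
  0+1+1 = 0 carry 1
  1+1+1 = 1 carry 1
  0+0+1 = 1
  0+1 = 1
  1+1 = 0 carry 1
  0+0+1 = 1
  1+1 = 0 carry 1
  1+0+1 = 0 carry 1
  1+1+1 = 1 carry 1
  1+0+1 = 0 carry 1
  0+1+1 = 0 carry 1
  0+1+1 = 0 carry 1
  0+0+1 = 1
  1+1 = 0 carry 1
  1+1+1 = 1 carry 1
  0+1+1 = 0 carry 1
  final carry 1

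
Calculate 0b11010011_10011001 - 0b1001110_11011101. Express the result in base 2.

Subtract column by column in base 2:
  1-1 → 0
  0-0 → 0
  0-1 → 1 (borrow)
  1-1-1 → 1 (borrow)
  1-1-1 → 1 (borrow)
  0-0-1 → 1 (borrow)
  0-1-1 → 0 (borrow)
  1-1-1 → 1 (borrow)
  1-0-1 → 0
  1-1 → 0
  0-1 → 1 (borrow)
  0-1-1 → 0 (borrow)
  1-0-1 → 0
  0-0 → 0
  1-1 → 0
  1-0 → 1

0b1000010010111100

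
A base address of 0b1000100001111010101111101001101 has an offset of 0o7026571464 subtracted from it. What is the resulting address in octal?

0o1370466031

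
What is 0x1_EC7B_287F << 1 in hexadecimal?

0x3D8F650FE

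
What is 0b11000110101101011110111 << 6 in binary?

0b11000110101101011110111000000

Left shift by 6: append 6 zero bits.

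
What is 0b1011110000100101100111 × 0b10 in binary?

0b10111100001001011001110

Multiply each base-2 digit by 2, carrying:
  1×2 = 2 → write 0 carry 1
  1×2+1 = 3 → write 1 carry 1
  1×2+1 = 3 → write 1 carry 1
  0×2+1 = 1 → write 1
  0×2 = 0 → write 0
  1×2 = 2 → write 0 carry 1
  1×2+1 = 3 → write 1 carry 1
  0×2+1 = 1 → write 1
  1×2 = 2 → write 0 carry 1
  0×2+1 = 1 → write 1
  0×2 = 0 → write 0
  1×2 = 2 → write 0 carry 1
  0×2+1 = 1 → write 1
  0×2 = 0 → write 0
  0×2 = 0 → write 0
  0×2 = 0 → write 0
  1×2 = 2 → write 0 carry 1
  1×2+1 = 3 → write 1 carry 1
  1×2+1 = 3 → write 1 carry 1
  1×2+1 = 3 → write 1 carry 1
  0×2+1 = 1 → write 1
  1×2 = 2 → write 0 carry 1
  remaining carry: 1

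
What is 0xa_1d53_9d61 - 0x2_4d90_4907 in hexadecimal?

Subtract column by column in base 16:
  1-7 → a (borrow)
  6-0-1 → 5
  d-9 → 4
  9-4 → 5
  3-0 → 3
  5-9 → c (borrow)
  d-d-1 → f (borrow)
  1-4-1 → c (borrow)
  a-2-1 → 7

0x7cfc3545a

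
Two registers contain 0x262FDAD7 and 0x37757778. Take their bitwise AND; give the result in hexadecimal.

AND each hex digit independently (no carries):
  2&3=2, 6&7=6, 2&7=2, F&5=5, D&7=5, A&7=2, D&7=5, 7&8=0

0x26255250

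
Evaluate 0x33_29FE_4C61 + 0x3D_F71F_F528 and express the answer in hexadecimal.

Add column by column in base 16, right to left:
  1+8 = 9
  6+2 = 8
  C+5 = 1 carry 1
  4+F+1 = 4 carry 1
  E+F+1 = E carry 1
  F+1+1 = 1 carry 1
  9+7+1 = 1 carry 1
  2+F+1 = 2 carry 1
  3+D+1 = 1 carry 1
  3+3+1 = 7

0x71211E4189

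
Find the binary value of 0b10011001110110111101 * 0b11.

0b111001101100100110111

Multiply each base-2 digit by 3, carrying:
  1×3 = 3 → write 1 carry 1
  0×3+1 = 1 → write 1
  1×3 = 3 → write 1 carry 1
  1×3+1 = 4 → write 0 carry 2
  1×3+2 = 5 → write 1 carry 2
  1×3+2 = 5 → write 1 carry 2
  0×3+2 = 2 → write 0 carry 1
  1×3+1 = 4 → write 0 carry 2
  1×3+2 = 5 → write 1 carry 2
  0×3+2 = 2 → write 0 carry 1
  1×3+1 = 4 → write 0 carry 2
  1×3+2 = 5 → write 1 carry 2
  1×3+2 = 5 → write 1 carry 2
  0×3+2 = 2 → write 0 carry 1
  0×3+1 = 1 → write 1
  1×3 = 3 → write 1 carry 1
  1×3+1 = 4 → write 0 carry 2
  0×3+2 = 2 → write 0 carry 1
  0×3+1 = 1 → write 1
  1×3 = 3 → write 1 carry 1
  remaining carry: 1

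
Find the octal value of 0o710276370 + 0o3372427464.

0o4302726054

Add column by column in base 8, right to left:
  0+4 = 4
  7+6 = 5 carry 1
  3+4+1 = 0 carry 1
  6+7+1 = 6 carry 1
  7+2+1 = 2 carry 1
  2+4+1 = 7
  0+2 = 2
  1+7 = 0 carry 1
  7+3+1 = 3 carry 1
  0+3+1 = 4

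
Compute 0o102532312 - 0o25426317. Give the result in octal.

Subtract column by column in base 8:
  2-7 → 3 (borrow)
  1-1-1 → 7 (borrow)
  3-3-1 → 7 (borrow)
  2-6-1 → 3 (borrow)
  3-2-1 → 0
  5-4 → 1
  2-5 → 5 (borrow)
  0-2-1 → 5 (borrow)
  1-0-1 → 0

0o55103773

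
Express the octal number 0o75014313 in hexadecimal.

0xf418cb

Each octal digit is 3 bits: 7=111 5=101 0=000 1=001 4=100 3=011 1=001 3=011.
Group the bits into nibbles: 1111 0100 0001 1000 1100 1011 → f418cb.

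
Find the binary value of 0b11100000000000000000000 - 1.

The trailing 20 digits are 0, so subtracting 1 borrows through: they become 1 and the next digit up decrements.

0b11011111111111111111111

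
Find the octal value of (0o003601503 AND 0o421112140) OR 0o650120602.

0o003601503 AND 0o421112140 = 0o001000100.
Then OR with 0o650120602.

0o651120702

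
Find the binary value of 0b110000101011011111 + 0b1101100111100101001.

0b10011101101000001000

Add column by column in base 2, right to left:
  1+1 = 0 carry 1
  1+0+1 = 0 carry 1
  1+0+1 = 0 carry 1
  1+1+1 = 1 carry 1
  1+0+1 = 0 carry 1
  0+1+1 = 0 carry 1
  1+0+1 = 0 carry 1
  1+0+1 = 0 carry 1
  0+1+1 = 0 carry 1
  1+1+1 = 1 carry 1
  0+1+1 = 0 carry 1
  1+1+1 = 1 carry 1
  0+0+1 = 1
  0+0 = 0
  0+1 = 1
  0+1 = 1
  1+0 = 1
  1+1 = 0 carry 1
  0+1+1 = 0 carry 1
  final carry 1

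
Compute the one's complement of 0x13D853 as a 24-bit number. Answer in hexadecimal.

Each hex digit d becomes F−d:
  1→E, 3→C, D→2, 8→7, 5→A, 3→C

0xEC27AC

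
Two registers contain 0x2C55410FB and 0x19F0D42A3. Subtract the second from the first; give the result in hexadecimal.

Subtract column by column in base 16:
  B-3 → 8
  F-A → 5
  0-2 → E (borrow)
  1-4-1 → C (borrow)
  4-D-1 → 6 (borrow)
  5-0-1 → 4
  5-F → 6 (borrow)
  C-9-1 → 2
  2-1 → 1

0x12646CE58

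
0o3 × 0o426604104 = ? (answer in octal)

0o1504214314

Multiply each base-8 digit by 3, carrying:
  4×3 = 12 → write 4 carry 1
  0×3+1 = 1 → write 1
  1×3 = 3 → write 3
  4×3 = 12 → write 4 carry 1
  0×3+1 = 1 → write 1
  6×3 = 18 → write 2 carry 2
  6×3+2 = 20 → write 4 carry 2
  2×3+2 = 8 → write 0 carry 1
  4×3+1 = 13 → write 5 carry 1
  remaining carry: 1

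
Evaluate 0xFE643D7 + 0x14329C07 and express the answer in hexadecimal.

Add column by column in base 16, right to left:
  7+7 = E
  D+0 = D
  3+C = F
  4+9 = D
  6+2 = 8
  E+3 = 1 carry 1
  F+4+1 = 4 carry 1
  0+1+1 = 2

0x2418DFDE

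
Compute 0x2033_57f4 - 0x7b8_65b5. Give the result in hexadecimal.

0x187af23f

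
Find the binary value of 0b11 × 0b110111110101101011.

0b10100111100001000001

Multiply each base-2 digit by 3, carrying:
  1×3 = 3 → write 1 carry 1
  1×3+1 = 4 → write 0 carry 2
  0×3+2 = 2 → write 0 carry 1
  1×3+1 = 4 → write 0 carry 2
  0×3+2 = 2 → write 0 carry 1
  1×3+1 = 4 → write 0 carry 2
  1×3+2 = 5 → write 1 carry 2
  0×3+2 = 2 → write 0 carry 1
  1×3+1 = 4 → write 0 carry 2
  0×3+2 = 2 → write 0 carry 1
  1×3+1 = 4 → write 0 carry 2
  1×3+2 = 5 → write 1 carry 2
  1×3+2 = 5 → write 1 carry 2
  1×3+2 = 5 → write 1 carry 2
  1×3+2 = 5 → write 1 carry 2
  0×3+2 = 2 → write 0 carry 1
  1×3+1 = 4 → write 0 carry 2
  1×3+2 = 5 → write 1 carry 2
  remaining carry: 10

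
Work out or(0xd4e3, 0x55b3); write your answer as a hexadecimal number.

OR each hex digit independently (no carries):
  d|5=d, 4|5=5, e|b=f, 3|3=3

0xd5f3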